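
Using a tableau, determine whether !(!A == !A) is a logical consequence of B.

Initial set: {B; !!(!A == !A)}.
!!(!A == !A): β-rule — branch into !A, !A  //  !!A, !!A.
  branch 1 (add !A, !A):
    ○ open, literals {A=F, B=T}.
  branch 2 (add !!A, !!A):
    ○ open, literals {A=T, B=T}.
0 branches closed, 2 open.
An open branch gives a countermodel: A=F, B=T (unmentioned atoms arbitrary); the premises hold there but the conclusion fails.

No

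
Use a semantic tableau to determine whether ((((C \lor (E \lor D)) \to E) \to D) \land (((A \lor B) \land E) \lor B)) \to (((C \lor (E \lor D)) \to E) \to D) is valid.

Assume the negation and expand:
Initial set: {\lnot (((((C \lor (E \lor D)) \to E) \to D) \land (((A \lor B) \land E) \lor B)) \to (((C \lor (E \lor D)) \to E) \to D))}.
\lnot (((((C \lor (E \lor D)) \to E) \to D) \land (((A \lor B) \land E) \lor B)) \to (((C \lor (E \lor D)) \to E) \to D)): α-rule — add ((((C \lor (E \lor D)) \to E) \to D) \land (((A \lor B) \land E) \lor B)), \lnot (((C \lor (E \lor D)) \to E) \to D).
((((C \lor (E \lor D)) \to E) \to D) \land (((A \lor B) \land E) \lor B)): α-rule — add (((C \lor (E \lor D)) \to E) \to D), (((A \lor B) \land E) \lor B).
\lnot (((C \lor (E \lor D)) \to E) \to D): α-rule — add ((C \lor (E \lor D)) \to E), \lnot D.
(((C \lor (E \lor D)) \to E) \to D): β-rule — branch into \lnot ((C \lor (E \lor D)) \to E)  //  D.
  branch 1 (add \lnot ((C \lor (E \lor D)) \to E)):
    \lnot ((C \lor (E \lor D)) \to E): α-rule — add (C \lor (E \lor D)), \lnot E.
    (((A \lor B) \land E) \lor B): β-rule — branch into ((A \lor B) \land E)  //  B.
      branch 1.1 (add ((A \lor B) \land E)):
        ((A \lor B) \land E): α-rule — add (A \lor B), E.
        × closes — contains both E and \lnot E.
      branch 1.2 (add B):
        ((C \lor (E \lor D)) \to E): β-rule — branch into \lnot (C \lor (E \lor D))  //  E.
          branch 1.2.1 (add \lnot (C \lor (E \lor D))):
            \lnot (C \lor (E \lor D)): α-rule — add \lnot C, \lnot (E \lor D).
            \lnot (E \lor D): α-rule — add \lnot E, \lnot D.
            (C \lor (E \lor D)): β-rule — branch into C  //  (E \lor D).
              branch 1.2.1.1 (add C):
                × closes — contains both C and \lnot C.
              branch 1.2.1.2 (add (E \lor D)):
                (E \lor D): β-rule — branch into E  //  D.
                  branch 1.2.1.2.1 (add E):
                    × closes — contains both E and \lnot E.
                  branch 1.2.1.2.2 (add D):
                    × closes — contains both D and \lnot D.
          branch 1.2.2 (add E):
            × closes — contains both E and \lnot E.
  branch 2 (add D):
    × closes — contains both D and \lnot D.
All 6 branches close.
Every branch closed, so the negation is unsatisfiable and the formula is valid.

Valid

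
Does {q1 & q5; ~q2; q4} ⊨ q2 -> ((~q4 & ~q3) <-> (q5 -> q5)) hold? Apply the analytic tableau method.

Yes

Initial set: {(q1 & q5); ~q2; q4; ~(q2 -> ((~q4 & ~q3) <-> (q5 -> q5)))}.
(q1 & q5): α-rule — add q1, q5.
~(q2 -> ((~q4 & ~q3) <-> (q5 -> q5))): α-rule — add q2, ~((~q4 & ~q3) <-> (q5 -> q5)).
× closes — contains both q2 and ~q2.
All 1 branch closes.
Every branch closed, so the premises entail the conclusion.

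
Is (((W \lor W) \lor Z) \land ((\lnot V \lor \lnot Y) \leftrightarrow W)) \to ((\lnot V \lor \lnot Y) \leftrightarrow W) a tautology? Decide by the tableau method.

Valid

Assume the negation and expand:
Initial set: {F ((((W \lor W) \lor Z) \land ((\lnot V \lor \lnot Y) \leftrightarrow W)) \to ((\lnot V \lor \lnot Y) \leftrightarrow W))}.
F ((((W \lor W) \lor Z) \land ((\lnot V \lor \lnot Y) \leftrightarrow W)) \to ((\lnot V \lor \lnot Y) \leftrightarrow W)): α-rule — add T (((W \lor W) \lor Z) \land ((\lnot V \lor \lnot Y) \leftrightarrow W)), F ((\lnot V \lor \lnot Y) \leftrightarrow W).
T (((W \lor W) \lor Z) \land ((\lnot V \lor \lnot Y) \leftrightarrow W)): α-rule — add T ((W \lor W) \lor Z), T ((\lnot V \lor \lnot Y) \leftrightarrow W).
F ((\lnot V \lor \lnot Y) \leftrightarrow W): β-rule — branch into T (\lnot V \lor \lnot Y), F W  //  F (\lnot V \lor \lnot Y), T W.
  branch 1 (add T (\lnot V \lor \lnot Y), F W):
    T ((W \lor W) \lor Z): β-rule — branch into T (W \lor W)  //  T Z.
      branch 1.1 (add T (W \lor W)):
        T ((\lnot V \lor \lnot Y) \leftrightarrow W): β-rule — branch into T (\lnot V \lor \lnot Y), T W  //  F (\lnot V \lor \lnot Y), F W.
          branch 1.1.1 (add T (\lnot V \lor \lnot Y), T W):
            × closes — contains both W and \lnot W.
          branch 1.1.2 (add F (\lnot V \lor \lnot Y), F W):
            F (\lnot V \lor \lnot Y): α-rule — add F \lnot V, F \lnot Y.
            T (\lnot V \lor \lnot Y): β-rule — branch into T \lnot V  //  T \lnot Y.
              branch 1.1.2.1 (add T \lnot V):
                × closes — contains both V and \lnot V.
              branch 1.1.2.2 (add T \lnot Y):
                × closes — contains both Y and \lnot Y.
      branch 1.2 (add T Z):
        T ((\lnot V \lor \lnot Y) \leftrightarrow W): β-rule — branch into T (\lnot V \lor \lnot Y), T W  //  F (\lnot V \lor \lnot Y), F W.
          branch 1.2.1 (add T (\lnot V \lor \lnot Y), T W):
            × closes — contains both W and \lnot W.
          branch 1.2.2 (add F (\lnot V \lor \lnot Y), F W):
            F (\lnot V \lor \lnot Y): α-rule — add F \lnot V, F \lnot Y.
            T (\lnot V \lor \lnot Y): β-rule — branch into T \lnot V  //  T \lnot Y.
              branch 1.2.2.1 (add T \lnot V):
                × closes — contains both V and \lnot V.
              branch 1.2.2.2 (add T \lnot Y):
                × closes — contains both Y and \lnot Y.
  branch 2 (add F (\lnot V \lor \lnot Y), T W):
    F (\lnot V \lor \lnot Y): α-rule — add F \lnot V, F \lnot Y.
    T ((W \lor W) \lor Z): β-rule — branch into T (W \lor W)  //  T Z.
      branch 2.1 (add T (W \lor W)):
        T ((\lnot V \lor \lnot Y) \leftrightarrow W): β-rule — branch into T (\lnot V \lor \lnot Y), T W  //  F (\lnot V \lor \lnot Y), F W.
          branch 2.1.1 (add T (\lnot V \lor \lnot Y), T W):
            T (W \lor W): β-rule — branch into T W  //  T W.
              branch 2.1.1.1 (add T W):
                T (\lnot V \lor \lnot Y): β-rule — branch into T \lnot V  //  T \lnot Y.
                  branch 2.1.1.1.1 (add T \lnot V):
                    × closes — contains both V and \lnot V.
                  branch 2.1.1.1.2 (add T \lnot Y):
                    × closes — contains both Y and \lnot Y.
              branch 2.1.1.2 (add T W):
                T (\lnot V \lor \lnot Y): β-rule — branch into T \lnot V  //  T \lnot Y.
                  branch 2.1.1.2.1 (add T \lnot V):
                    × closes — contains both V and \lnot V.
                  branch 2.1.1.2.2 (add T \lnot Y):
                    × closes — contains both Y and \lnot Y.
          branch 2.1.2 (add F (\lnot V \lor \lnot Y), F W):
            × closes — contains both W and \lnot W.
      branch 2.2 (add T Z):
        T ((\lnot V \lor \lnot Y) \leftrightarrow W): β-rule — branch into T (\lnot V \lor \lnot Y), T W  //  F (\lnot V \lor \lnot Y), F W.
          branch 2.2.1 (add T (\lnot V \lor \lnot Y), T W):
            T (\lnot V \lor \lnot Y): β-rule — branch into T \lnot V  //  T \lnot Y.
              branch 2.2.1.1 (add T \lnot V):
                × closes — contains both V and \lnot V.
              branch 2.2.1.2 (add T \lnot Y):
                × closes — contains both Y and \lnot Y.
          branch 2.2.2 (add F (\lnot V \lor \lnot Y), F W):
            × closes — contains both W and \lnot W.
All 14 branches close.
Every branch closed, so the negation is unsatisfiable and the formula is valid.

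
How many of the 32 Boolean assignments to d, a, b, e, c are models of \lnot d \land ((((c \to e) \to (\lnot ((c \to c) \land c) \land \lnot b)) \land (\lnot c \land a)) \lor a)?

Initial set: {(\lnot d \land ((((c \to e) \to (\lnot ((c \to c) \land c) \land \lnot b)) \land (\lnot c \land a)) \lor a))}.
(\lnot d \land ((((c \to e) \to (\lnot ((c \to c) \land c) \land \lnot b)) \land (\lnot c \land a)) \lor a)): α-rule — add \lnot d, ((((c \to e) \to (\lnot ((c \to c) \land c) \land \lnot b)) \land (\lnot c \land a)) \lor a).
((((c \to e) \to (\lnot ((c \to c) \land c) \land \lnot b)) \land (\lnot c \land a)) \lor a): β-rule — branch into (((c \to e) \to (\lnot ((c \to c) \land c) \land \lnot b)) \land (\lnot c \land a))  //  a.
  branch 1 (add (((c \to e) \to (\lnot ((c \to c) \land c) \land \lnot b)) \land (\lnot c \land a))):
    (((c \to e) \to (\lnot ((c \to c) \land c) \land \lnot b)) \land (\lnot c \land a)): α-rule — add ((c \to e) \to (\lnot ((c \to c) \land c) \land \lnot b)), (\lnot c \land a).
    (\lnot c \land a): α-rule — add \lnot c, a.
    ((c \to e) \to (\lnot ((c \to c) \land c) \land \lnot b)): β-rule — branch into \lnot (c \to e)  //  (\lnot ((c \to c) \land c) \land \lnot b).
      branch 1.1 (add \lnot (c \to e)):
        \lnot (c \to e): α-rule — add c, \lnot e.
        × closes — contains both c and \lnot c.
      branch 1.2 (add (\lnot ((c \to c) \land c) \land \lnot b)):
        (\lnot ((c \to c) \land c) \land \lnot b): α-rule — add \lnot ((c \to c) \land c), \lnot b.
        \lnot ((c \to c) \land c): β-rule — branch into \lnot (c \to c)  //  \lnot c.
          branch 1.2.1 (add \lnot (c \to c)):
            \lnot (c \to c): α-rule — add c, \lnot c.
            × closes — contains both c and \lnot c.
          branch 1.2.2 (add \lnot c):
            ○ open, literals {a=true, b=false, c=false, d=false}.
  branch 2 (add a):
    ○ open, literals {a=true, d=false}.
2 branches closed, 2 open.
Each open branch fixes some atoms; the unmentioned ones are free. Counting distinct full assignments: branch {a=true, b=false, c=false, d=false} (e) contributes 2 new; branch {a=true, d=false} (b, e, c) contributes 6 new. Total: 8.

8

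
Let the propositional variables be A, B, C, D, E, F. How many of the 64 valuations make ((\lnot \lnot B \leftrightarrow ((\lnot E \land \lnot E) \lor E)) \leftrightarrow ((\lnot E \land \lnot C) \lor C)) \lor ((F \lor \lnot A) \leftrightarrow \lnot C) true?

Initial set: {(((\lnot \lnot B \leftrightarrow ((\lnot E \land \lnot E) \lor E)) \leftrightarrow ((\lnot E \land \lnot C) \lor C)) \lor ((F \lor \lnot A) \leftrightarrow \lnot C))}.
(((\lnot \lnot B \leftrightarrow ((\lnot E \land \lnot E) \lor E)) \leftrightarrow ((\lnot E \land \lnot C) \lor C)) \lor ((F \lor \lnot A) \leftrightarrow \lnot C)): β-rule — branch into ((\lnot \lnot B \leftrightarrow ((\lnot E \land \lnot E) \lor E)) \leftrightarrow ((\lnot E \land \lnot C) \lor C))  //  ((F \lor \lnot A) \leftrightarrow \lnot C).
  branch 1 (add ((\lnot \lnot B \leftrightarrow ((\lnot E \land \lnot E) \lor E)) \leftrightarrow ((\lnot E \land \lnot C) \lor C))):
    ((\lnot \lnot B \leftrightarrow ((\lnot E \land \lnot E) \lor E)) \leftrightarrow ((\lnot E \land \lnot C) \lor C)): β-rule — branch into (\lnot \lnot B \leftrightarrow ((\lnot E \land \lnot E) \lor E)), ((\lnot E \land \lnot C) \lor C)  //  \lnot (\lnot \lnot B \leftrightarrow ((\lnot E \land \lnot E) \lor E)), \lnot ((\lnot E \land \lnot C) \lor C).
      branch 1.1 (add (\lnot \lnot B \leftrightarrow ((\lnot E \land \lnot E) \lor E)), ((\lnot E \land \lnot C) \lor C)):
        (\lnot \lnot B \leftrightarrow ((\lnot E \land \lnot E) \lor E)): β-rule — branch into \lnot \lnot B, ((\lnot E \land \lnot E) \lor E)  //  \lnot \lnot \lnot B, \lnot ((\lnot E \land \lnot E) \lor E).
          branch 1.1.1 (add \lnot \lnot B, ((\lnot E \land \lnot E) \lor E)):
            \lnot \lnot B: drop double negation, giving B.
            ((\lnot E \land \lnot C) \lor C): β-rule — branch into (\lnot E \land \lnot C)  //  C.
              branch 1.1.1.1 (add (\lnot E \land \lnot C)):
                (\lnot E \land \lnot C): α-rule — add \lnot E, \lnot C.
                ((\lnot E \land \lnot E) \lor E): β-rule — branch into (\lnot E \land \lnot E)  //  E.
                  branch 1.1.1.1.1 (add (\lnot E \land \lnot E)):
                    (\lnot E \land \lnot E): α-rule — add \lnot E, \lnot E.
                    ○ open, literals {B=true, C=false, E=false}.
                  branch 1.1.1.1.2 (add E):
                    × closes — contains both E and \lnot E.
              branch 1.1.1.2 (add C):
                ((\lnot E \land \lnot E) \lor E): β-rule — branch into (\lnot E \land \lnot E)  //  E.
                  branch 1.1.1.2.1 (add (\lnot E \land \lnot E)):
                    (\lnot E \land \lnot E): α-rule — add \lnot E, \lnot E.
                    ○ open, literals {B=true, C=true, E=false}.
                  branch 1.1.1.2.2 (add E):
                    ○ open, literals {B=true, C=true, E=true}.
          branch 1.1.2 (add \lnot \lnot \lnot B, \lnot ((\lnot E \land \lnot E) \lor E)):
            \lnot \lnot \lnot B: drop double negation, giving \lnot B.
            \lnot ((\lnot E \land \lnot E) \lor E): α-rule — add \lnot (\lnot E \land \lnot E), \lnot E.
            ((\lnot E \land \lnot C) \lor C): β-rule — branch into (\lnot E \land \lnot C)  //  C.
              branch 1.1.2.1 (add (\lnot E \land \lnot C)):
                (\lnot E \land \lnot C): α-rule — add \lnot E, \lnot C.
                \lnot (\lnot E \land \lnot E): β-rule — branch into \lnot \lnot E  //  \lnot \lnot E.
                  branch 1.1.2.1.1 (add \lnot \lnot E):
                    × closes — contains both E and \lnot E.
                  branch 1.1.2.1.2 (add \lnot \lnot E):
                    × closes — contains both E and \lnot E.
              branch 1.1.2.2 (add C):
                \lnot (\lnot E \land \lnot E): β-rule — branch into \lnot \lnot E  //  \lnot \lnot E.
                  branch 1.1.2.2.1 (add \lnot \lnot E):
                    × closes — contains both E and \lnot E.
                  branch 1.1.2.2.2 (add \lnot \lnot E):
                    × closes — contains both E and \lnot E.
      branch 1.2 (add \lnot (\lnot \lnot B \leftrightarrow ((\lnot E \land \lnot E) \lor E)), \lnot ((\lnot E \land \lnot C) \lor C)):
        \lnot ((\lnot E \land \lnot C) \lor C): α-rule — add \lnot (\lnot E \land \lnot C), \lnot C.
        \lnot (\lnot \lnot B \leftrightarrow ((\lnot E \land \lnot E) \lor E)): β-rule — branch into \lnot \lnot B, \lnot ((\lnot E \land \lnot E) \lor E)  //  \lnot \lnot \lnot B, ((\lnot E \land \lnot E) \lor E).
          branch 1.2.1 (add \lnot \lnot B, \lnot ((\lnot E \land \lnot E) \lor E)):
            \lnot \lnot B: drop double negation, giving B.
            \lnot ((\lnot E \land \lnot E) \lor E): α-rule — add \lnot (\lnot E \land \lnot E), \lnot E.
            \lnot (\lnot E \land \lnot C): β-rule — branch into \lnot \lnot E  //  \lnot \lnot C.
              branch 1.2.1.1 (add \lnot \lnot E):
                × closes — contains both E and \lnot E.
              branch 1.2.1.2 (add \lnot \lnot C):
                × closes — contains both C and \lnot C.
          branch 1.2.2 (add \lnot \lnot \lnot B, ((\lnot E \land \lnot E) \lor E)):
            \lnot \lnot \lnot B: drop double negation, giving \lnot B.
            \lnot (\lnot E \land \lnot C): β-rule — branch into \lnot \lnot E  //  \lnot \lnot C.
              branch 1.2.2.1 (add \lnot \lnot E):
                ((\lnot E \land \lnot E) \lor E): β-rule — branch into (\lnot E \land \lnot E)  //  E.
                  branch 1.2.2.1.1 (add (\lnot E \land \lnot E)):
                    (\lnot E \land \lnot E): α-rule — add \lnot E, \lnot E.
                    × closes — contains both E and \lnot E.
                  branch 1.2.2.1.2 (add E):
                    ○ open, literals {B=false, C=false, E=true}.
              branch 1.2.2.2 (add \lnot \lnot C):
                × closes — contains both C and \lnot C.
  branch 2 (add ((F \lor \lnot A) \leftrightarrow \lnot C)):
    ((F \lor \lnot A) \leftrightarrow \lnot C): β-rule — branch into (F \lor \lnot A), \lnot C  //  \lnot (F \lor \lnot A), \lnot \lnot C.
      branch 2.1 (add (F \lor \lnot A), \lnot C):
        (F \lor \lnot A): β-rule — branch into F  //  \lnot A.
          branch 2.1.1 (add F):
            ○ open, literals {C=false, F=true}.
          branch 2.1.2 (add \lnot A):
            ○ open, literals {A=false, C=false}.
      branch 2.2 (add \lnot (F \lor \lnot A), \lnot \lnot C):
        \lnot (F \lor \lnot A): α-rule — add \lnot F, \lnot \lnot A.
        ○ open, literals {A=true, C=true, F=false}.
9 branches closed, 7 open.
Each open branch fixes some atoms; the unmentioned ones are free. Counting distinct full assignments: branch {B=true, C=false, E=false} (A, D, F) contributes 8 new; branch {B=true, C=true, E=false} (A, D, F) contributes 8 new; branch {B=true, C=true, E=true} (A, D, F) contributes 8 new; branch {B=false, C=false, E=true} (A, D, F) contributes 8 new; branch {C=false, F=true} (A, B, D, E) contributes 8 new; branch {A=false, C=false} (B, D, E, F) contributes 4 new; branch {A=true, C=true, F=false} (B, D, E) contributes 4 new. Total: 48.

48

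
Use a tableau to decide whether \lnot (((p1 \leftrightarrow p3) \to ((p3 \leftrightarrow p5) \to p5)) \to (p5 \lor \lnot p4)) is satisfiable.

Initial set: {\lnot (((p1 \leftrightarrow p3) \to ((p3 \leftrightarrow p5) \to p5)) \to (p5 \lor \lnot p4))}.
\lnot (((p1 \leftrightarrow p3) \to ((p3 \leftrightarrow p5) \to p5)) \to (p5 \lor \lnot p4)): α-rule — add ((p1 \leftrightarrow p3) \to ((p3 \leftrightarrow p5) \to p5)), \lnot (p5 \lor \lnot p4).
\lnot (p5 \lor \lnot p4): α-rule — add \lnot p5, \lnot \lnot p4.
((p1 \leftrightarrow p3) \to ((p3 \leftrightarrow p5) \to p5)): β-rule — branch into \lnot (p1 \leftrightarrow p3)  //  ((p3 \leftrightarrow p5) \to p5).
  branch 1 (add \lnot (p1 \leftrightarrow p3)):
    \lnot (p1 \leftrightarrow p3): β-rule — branch into p1, \lnot p3  //  \lnot p1, p3.
      branch 1.1 (add p1, \lnot p3):
        ○ open, literals {p1=1, p3=0, p4=1, p5=0}.
      branch 1.2 (add \lnot p1, p3):
        ○ open, literals {p1=0, p3=1, p4=1, p5=0}.
  branch 2 (add ((p3 \leftrightarrow p5) \to p5)):
    ((p3 \leftrightarrow p5) \to p5): β-rule — branch into \lnot (p3 \leftrightarrow p5)  //  p5.
      branch 2.1 (add \lnot (p3 \leftrightarrow p5)):
        \lnot (p3 \leftrightarrow p5): β-rule — branch into p3, \lnot p5  //  \lnot p3, p5.
          branch 2.1.1 (add p3, \lnot p5):
            ○ open, literals {p3=1, p4=1, p5=0}.
          branch 2.1.2 (add \lnot p3, p5):
            × closes — contains both p5 and \lnot p5.
      branch 2.2 (add p5):
        × closes — contains both p5 and \lnot p5.
2 branches closed, 3 open.
An open branch gives a satisfying assignment: p1=1, p3=0, p4=1, p5=0.

Satisfiable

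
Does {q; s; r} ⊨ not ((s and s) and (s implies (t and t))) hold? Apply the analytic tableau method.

No

Initial set: {q; s; r; not not ((s and s) and (s implies (t and t)))}.
not not ((s and s) and (s implies (t and t))): α-rule — add (s and s), (s implies (t and t)).
(s and s): α-rule — add s, s.
(s implies (t and t)): β-rule — branch into not s  //  (t and t).
  branch 1 (add not s):
    × closes — contains both s and not s.
  branch 2 (add (t and t)):
    (t and t): α-rule — add t, t.
    ○ open, literals {q=T, r=T, s=T, t=T}.
1 branch closed, 1 open.
An open branch gives a countermodel: q=T, r=T, s=T, t=T (unmentioned atoms arbitrary); the premises hold there but the conclusion fails.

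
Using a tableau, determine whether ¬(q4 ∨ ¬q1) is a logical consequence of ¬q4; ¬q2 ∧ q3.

Initial set: {¬q4; (¬q2 ∧ q3); ¬¬(q4 ∨ ¬q1)}.
(¬q2 ∧ q3): α-rule — add ¬q2, q3.
¬¬(q4 ∨ ¬q1): β-rule — branch into q4  //  ¬q1.
  branch 1 (add q4):
    × closes — contains both q4 and ¬q4.
  branch 2 (add ¬q1):
    ○ open, literals {q1=F, q2=F, q3=T, q4=F}.
1 branch closed, 1 open.
An open branch gives a countermodel: q1=F, q2=F, q3=T, q4=F (unmentioned atoms arbitrary); the premises hold there but the conclusion fails.

No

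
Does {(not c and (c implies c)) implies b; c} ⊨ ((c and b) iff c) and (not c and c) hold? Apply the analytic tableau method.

No

Initial set: {((not c and (c implies c)) implies b); c; not (((c and b) iff c) and (not c and c))}.
((not c and (c implies c)) implies b): β-rule — branch into not (not c and (c implies c))  //  b.
  branch 1 (add not (not c and (c implies c))):
    not (((c and b) iff c) and (not c and c)): β-rule — branch into not ((c and b) iff c)  //  not (not c and c).
      branch 1.1 (add not ((c and b) iff c)):
        not (not c and (c implies c)): β-rule — branch into not not c  //  not (c implies c).
          branch 1.1.1 (add not not c):
            not ((c and b) iff c): β-rule — branch into (c and b), not c  //  not (c and b), c.
              branch 1.1.1.1 (add (c and b), not c):
                × closes — contains both c and not c.
              branch 1.1.1.2 (add not (c and b), c):
                not (c and b): β-rule — branch into not c  //  not b.
                  branch 1.1.1.2.1 (add not c):
                    × closes — contains both c and not c.
                  branch 1.1.1.2.2 (add not b):
                    ○ open, literals {b=0, c=1}.
          branch 1.1.2 (add not (c implies c)):
            not (c implies c): α-rule — add c, not c.
            × closes — contains both c and not c.
      branch 1.2 (add not (not c and c)):
        not (not c and (c implies c)): β-rule — branch into not not c  //  not (c implies c).
          branch 1.2.1 (add not not c):
            not (not c and c): β-rule — branch into not not c  //  not c.
              branch 1.2.1.1 (add not not c):
                ○ open, literals {c=1}.
              branch 1.2.1.2 (add not c):
                × closes — contains both c and not c.
          branch 1.2.2 (add not (c implies c)):
            not (c implies c): α-rule — add c, not c.
            × closes — contains both c and not c.
  branch 2 (add b):
    not (((c and b) iff c) and (not c and c)): β-rule — branch into not ((c and b) iff c)  //  not (not c and c).
      branch 2.1 (add not ((c and b) iff c)):
        not ((c and b) iff c): β-rule — branch into (c and b), not c  //  not (c and b), c.
          branch 2.1.1 (add (c and b), not c):
            × closes — contains both c and not c.
          branch 2.1.2 (add not (c and b), c):
            not (c and b): β-rule — branch into not c  //  not b.
              branch 2.1.2.1 (add not c):
                × closes — contains both c and not c.
              branch 2.1.2.2 (add not b):
                × closes — contains both b and not b.
      branch 2.2 (add not (not c and c)):
        not (not c and c): β-rule — branch into not not c  //  not c.
          branch 2.2.1 (add not not c):
            ○ open, literals {b=1, c=1}.
          branch 2.2.2 (add not c):
            × closes — contains both c and not c.
9 branches closed, 3 open.
An open branch gives a countermodel: b=0, c=1 (unmentioned atoms arbitrary); the premises hold there but the conclusion fails.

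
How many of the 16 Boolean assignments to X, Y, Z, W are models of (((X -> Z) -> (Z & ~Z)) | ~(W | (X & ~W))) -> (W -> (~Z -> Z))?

Initial set: {((((X -> Z) -> (Z & ~Z)) | ~(W | (X & ~W))) -> (W -> (~Z -> Z)))}.
((((X -> Z) -> (Z & ~Z)) | ~(W | (X & ~W))) -> (W -> (~Z -> Z))): β-rule — branch into ~(((X -> Z) -> (Z & ~Z)) | ~(W | (X & ~W)))  //  (W -> (~Z -> Z)).
  branch 1 (add ~(((X -> Z) -> (Z & ~Z)) | ~(W | (X & ~W)))):
    ~(((X -> Z) -> (Z & ~Z)) | ~(W | (X & ~W))): α-rule — add ~((X -> Z) -> (Z & ~Z)), ~~(W | (X & ~W)).
    ~((X -> Z) -> (Z & ~Z)): α-rule — add (X -> Z), ~(Z & ~Z).
    ~~(W | (X & ~W)): β-rule — branch into W  //  (X & ~W).
      branch 1.1 (add W):
        (X -> Z): β-rule — branch into ~X  //  Z.
          branch 1.1.1 (add ~X):
            ~(Z & ~Z): β-rule — branch into ~Z  //  ~~Z.
              branch 1.1.1.1 (add ~Z):
                ○ open, literals {W=true, X=false, Z=false}.
              branch 1.1.1.2 (add ~~Z):
                ○ open, literals {W=true, X=false, Z=true}.
          branch 1.1.2 (add Z):
            ~(Z & ~Z): β-rule — branch into ~Z  //  ~~Z.
              branch 1.1.2.1 (add ~Z):
                × closes — contains both Z and ~Z.
              branch 1.1.2.2 (add ~~Z):
                ○ open, literals {W=true, Z=true}.
      branch 1.2 (add (X & ~W)):
        (X & ~W): α-rule — add X, ~W.
        (X -> Z): β-rule — branch into ~X  //  Z.
          branch 1.2.1 (add ~X):
            × closes — contains both X and ~X.
          branch 1.2.2 (add Z):
            ~(Z & ~Z): β-rule — branch into ~Z  //  ~~Z.
              branch 1.2.2.1 (add ~Z):
                × closes — contains both Z and ~Z.
              branch 1.2.2.2 (add ~~Z):
                ○ open, literals {W=false, X=true, Z=true}.
  branch 2 (add (W -> (~Z -> Z))):
    (W -> (~Z -> Z)): β-rule — branch into ~W  //  (~Z -> Z).
      branch 2.1 (add ~W):
        ○ open, literals {W=false}.
      branch 2.2 (add (~Z -> Z)):
        (~Z -> Z): β-rule — branch into ~~Z  //  Z.
          branch 2.2.1 (add ~~Z):
            ○ open, literals {Z=true}.
          branch 2.2.2 (add Z):
            ○ open, literals {Z=true}.
3 branches closed, 7 open.
Each open branch fixes some atoms; the unmentioned ones are free. Counting distinct full assignments: branch {W=true, X=false, Z=false} (Y) contributes 2 new; branch {W=true, X=false, Z=true} (Y) contributes 2 new; branch {W=true, Z=true} (X, Y) contributes 2 new; branch {W=false, X=true, Z=true} (Y) contributes 2 new; branch {W=false} (X, Y, Z) contributes 6 new; branch {Z=true} (X, Y, W) contributes 0 new; branch {Z=true} (X, Y, W) contributes 0 new. Total: 14.

14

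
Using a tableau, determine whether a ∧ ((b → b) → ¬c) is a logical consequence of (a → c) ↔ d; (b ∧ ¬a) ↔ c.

Initial set: {((a → c) ↔ d); ((b ∧ ¬a) ↔ c); ¬(a ∧ ((b → b) → ¬c))}.
((a → c) ↔ d): β-rule — branch into (a → c), d  //  ¬(a → c), ¬d.
  branch 1 (add (a → c), d):
    ((b ∧ ¬a) ↔ c): β-rule — branch into (b ∧ ¬a), c  //  ¬(b ∧ ¬a), ¬c.
      branch 1.1 (add (b ∧ ¬a), c):
        (b ∧ ¬a): α-rule — add b, ¬a.
        ¬(a ∧ ((b → b) → ¬c)): β-rule — branch into ¬a  //  ¬((b → b) → ¬c).
          branch 1.1.1 (add ¬a):
            (a → c): β-rule — branch into ¬a  //  c.
              branch 1.1.1.1 (add ¬a):
                ○ open, literals {a=F, b=T, c=T, d=T}.
              branch 1.1.1.2 (add c):
                ○ open, literals {a=F, b=T, c=T, d=T}.
          branch 1.1.2 (add ¬((b → b) → ¬c)):
            ¬((b → b) → ¬c): α-rule — add (b → b), ¬¬c.
            (a → c): β-rule — branch into ¬a  //  c.
              branch 1.1.2.1 (add ¬a):
                (b → b): β-rule — branch into ¬b  //  b.
                  branch 1.1.2.1.1 (add ¬b):
                    × closes — contains both b and ¬b.
                  branch 1.1.2.1.2 (add b):
                    ○ open, literals {a=F, b=T, c=T, d=T}.
              branch 1.1.2.2 (add c):
                (b → b): β-rule — branch into ¬b  //  b.
                  branch 1.1.2.2.1 (add ¬b):
                    × closes — contains both b and ¬b.
                  branch 1.1.2.2.2 (add b):
                    ○ open, literals {a=F, b=T, c=T, d=T}.
      branch 1.2 (add ¬(b ∧ ¬a), ¬c):
        ¬(a ∧ ((b → b) → ¬c)): β-rule — branch into ¬a  //  ¬((b → b) → ¬c).
          branch 1.2.1 (add ¬a):
            (a → c): β-rule — branch into ¬a  //  c.
              branch 1.2.1.1 (add ¬a):
                ¬(b ∧ ¬a): β-rule — branch into ¬b  //  ¬¬a.
                  branch 1.2.1.1.1 (add ¬b):
                    ○ open, literals {a=F, b=F, c=F, d=T}.
                  branch 1.2.1.1.2 (add ¬¬a):
                    × closes — contains both a and ¬a.
              branch 1.2.1.2 (add c):
                × closes — contains both c and ¬c.
          branch 1.2.2 (add ¬((b → b) → ¬c)):
            ¬((b → b) → ¬c): α-rule — add (b → b), ¬¬c.
            × closes — contains both c and ¬c.
  branch 2 (add ¬(a → c), ¬d):
    ¬(a → c): α-rule — add a, ¬c.
    ((b ∧ ¬a) ↔ c): β-rule — branch into (b ∧ ¬a), c  //  ¬(b ∧ ¬a), ¬c.
      branch 2.1 (add (b ∧ ¬a), c):
        × closes — contains both c and ¬c.
      branch 2.2 (add ¬(b ∧ ¬a), ¬c):
        ¬(a ∧ ((b → b) → ¬c)): β-rule — branch into ¬a  //  ¬((b → b) → ¬c).
          branch 2.2.1 (add ¬a):
            × closes — contains both a and ¬a.
          branch 2.2.2 (add ¬((b → b) → ¬c)):
            ¬((b → b) → ¬c): α-rule — add (b → b), ¬¬c.
            × closes — contains both c and ¬c.
8 branches closed, 5 open.
An open branch gives a countermodel: a=F, b=T, c=T, d=T (unmentioned atoms arbitrary); the premises hold there but the conclusion fails.

No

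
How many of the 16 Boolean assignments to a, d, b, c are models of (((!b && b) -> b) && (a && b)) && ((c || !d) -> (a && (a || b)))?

4

Initial set: {((((!b && b) -> b) && (a && b)) && ((c || !d) -> (a && (a || b))))}.
((((!b && b) -> b) && (a && b)) && ((c || !d) -> (a && (a || b)))): α-rule — add (((!b && b) -> b) && (a && b)), ((c || !d) -> (a && (a || b))).
(((!b && b) -> b) && (a && b)): α-rule — add ((!b && b) -> b), (a && b).
(a && b): α-rule — add a, b.
((c || !d) -> (a && (a || b))): β-rule — branch into !(c || !d)  //  (a && (a || b)).
  branch 1 (add !(c || !d)):
    !(c || !d): α-rule — add !c, !!d.
    ((!b && b) -> b): β-rule — branch into !(!b && b)  //  b.
      branch 1.1 (add !(!b && b)):
        !(!b && b): β-rule — branch into !!b  //  !b.
          branch 1.1.1 (add !!b):
            ○ open, literals {a=1, b=1, c=0, d=1}.
          branch 1.1.2 (add !b):
            × closes — contains both b and !b.
      branch 1.2 (add b):
        ○ open, literals {a=1, b=1, c=0, d=1}.
  branch 2 (add (a && (a || b))):
    (a && (a || b)): α-rule — add a, (a || b).
    ((!b && b) -> b): β-rule — branch into !(!b && b)  //  b.
      branch 2.1 (add !(!b && b)):
        (a || b): β-rule — branch into a  //  b.
          branch 2.1.1 (add a):
            !(!b && b): β-rule — branch into !!b  //  !b.
              branch 2.1.1.1 (add !!b):
                ○ open, literals {a=1, b=1}.
              branch 2.1.1.2 (add !b):
                × closes — contains both b and !b.
          branch 2.1.2 (add b):
            !(!b && b): β-rule — branch into !!b  //  !b.
              branch 2.1.2.1 (add !!b):
                ○ open, literals {a=1, b=1}.
              branch 2.1.2.2 (add !b):
                × closes — contains both b and !b.
      branch 2.2 (add b):
        (a || b): β-rule — branch into a  //  b.
          branch 2.2.1 (add a):
            ○ open, literals {a=1, b=1}.
          branch 2.2.2 (add b):
            ○ open, literals {a=1, b=1}.
3 branches closed, 6 open.
Each open branch fixes some atoms; the unmentioned ones are free. Counting distinct full assignments: branch {a=1, b=1, c=0, d=1} (none free) contributes 1 new; branch {a=1, b=1, c=0, d=1} (none free) contributes 0 new; branch {a=1, b=1} (d, c) contributes 3 new; branch {a=1, b=1} (d, c) contributes 0 new; branch {a=1, b=1} (d, c) contributes 0 new; branch {a=1, b=1} (d, c) contributes 0 new. Total: 4.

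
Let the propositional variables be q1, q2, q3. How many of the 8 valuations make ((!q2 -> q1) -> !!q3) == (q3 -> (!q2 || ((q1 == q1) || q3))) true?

Initial set: {(((!q2 -> q1) -> !!q3) == (q3 -> (!q2 || ((q1 == q1) || q3))))}.
(((!q2 -> q1) -> !!q3) == (q3 -> (!q2 || ((q1 == q1) || q3)))): β-rule — branch into ((!q2 -> q1) -> !!q3), (q3 -> (!q2 || ((q1 == q1) || q3)))  //  !((!q2 -> q1) -> !!q3), !(q3 -> (!q2 || ((q1 == q1) || q3))).
  branch 1 (add ((!q2 -> q1) -> !!q3), (q3 -> (!q2 || ((q1 == q1) || q3)))):
    ((!q2 -> q1) -> !!q3): β-rule — branch into !(!q2 -> q1)  //  !!q3.
      branch 1.1 (add !(!q2 -> q1)):
        !(!q2 -> q1): α-rule — add !q2, !q1.
        (q3 -> (!q2 || ((q1 == q1) || q3))): β-rule — branch into !q3  //  (!q2 || ((q1 == q1) || q3)).
          branch 1.1.1 (add !q3):
            ○ open, literals {q1=false, q2=false, q3=false}.
          branch 1.1.2 (add (!q2 || ((q1 == q1) || q3))):
            (!q2 || ((q1 == q1) || q3)): β-rule — branch into !q2  //  ((q1 == q1) || q3).
              branch 1.1.2.1 (add !q2):
                ○ open, literals {q1=false, q2=false}.
              branch 1.1.2.2 (add ((q1 == q1) || q3)):
                ((q1 == q1) || q3): β-rule — branch into (q1 == q1)  //  q3.
                  branch 1.1.2.2.1 (add (q1 == q1)):
                    (q1 == q1): β-rule — branch into q1, q1  //  !q1, !q1.
                      branch 1.1.2.2.1.1 (add q1, q1):
                        × closes — contains both q1 and !q1.
                      branch 1.1.2.2.1.2 (add !q1, !q1):
                        ○ open, literals {q1=false, q2=false}.
                  branch 1.1.2.2.2 (add q3):
                    ○ open, literals {q1=false, q2=false, q3=true}.
      branch 1.2 (add !!q3):
        !!q3: drop double negation, giving q3.
        (q3 -> (!q2 || ((q1 == q1) || q3))): β-rule — branch into !q3  //  (!q2 || ((q1 == q1) || q3)).
          branch 1.2.1 (add !q3):
            × closes — contains both q3 and !q3.
          branch 1.2.2 (add (!q2 || ((q1 == q1) || q3))):
            (!q2 || ((q1 == q1) || q3)): β-rule — branch into !q2  //  ((q1 == q1) || q3).
              branch 1.2.2.1 (add !q2):
                ○ open, literals {q2=false, q3=true}.
              branch 1.2.2.2 (add ((q1 == q1) || q3)):
                ((q1 == q1) || q3): β-rule — branch into (q1 == q1)  //  q3.
                  branch 1.2.2.2.1 (add (q1 == q1)):
                    (q1 == q1): β-rule — branch into q1, q1  //  !q1, !q1.
                      branch 1.2.2.2.1.1 (add q1, q1):
                        ○ open, literals {q1=true, q3=true}.
                      branch 1.2.2.2.1.2 (add !q1, !q1):
                        ○ open, literals {q1=false, q3=true}.
                  branch 1.2.2.2.2 (add q3):
                    ○ open, literals {q3=true}.
  branch 2 (add !((!q2 -> q1) -> !!q3), !(q3 -> (!q2 || ((q1 == q1) || q3)))):
    !((!q2 -> q1) -> !!q3): α-rule — add (!q2 -> q1), !!!q3.
    !(q3 -> (!q2 || ((q1 == q1) || q3))): α-rule — add q3, !(!q2 || ((q1 == q1) || q3)).
    !!!q3: drop double negation, giving !q3.
    × closes — contains both q3 and !q3.
3 branches closed, 8 open.
Each open branch fixes some atoms; the unmentioned ones are free. Counting distinct full assignments: branch {q1=false, q2=false, q3=false} (none free) contributes 1 new; branch {q1=false, q2=false} (q3) contributes 1 new; branch {q1=false, q2=false} (q3) contributes 0 new; branch {q1=false, q2=false, q3=true} (none free) contributes 0 new; branch {q2=false, q3=true} (q1) contributes 1 new; branch {q1=true, q3=true} (q2) contributes 1 new; branch {q1=false, q3=true} (q2) contributes 1 new; branch {q3=true} (q1, q2) contributes 0 new. Total: 5.

5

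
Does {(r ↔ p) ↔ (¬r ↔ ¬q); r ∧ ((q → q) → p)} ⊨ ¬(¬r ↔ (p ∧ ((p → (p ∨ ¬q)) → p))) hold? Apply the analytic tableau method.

Yes

Initial set: {((r ↔ p) ↔ (¬r ↔ ¬q)); (r ∧ ((q → q) → p)); ¬¬(¬r ↔ (p ∧ ((p → (p ∨ ¬q)) → p)))}.
(r ∧ ((q → q) → p)): α-rule — add r, ((q → q) → p).
((r ↔ p) ↔ (¬r ↔ ¬q)): β-rule — branch into (r ↔ p), (¬r ↔ ¬q)  //  ¬(r ↔ p), ¬(¬r ↔ ¬q).
  branch 1 (add (r ↔ p), (¬r ↔ ¬q)):
    ¬¬(¬r ↔ (p ∧ ((p → (p ∨ ¬q)) → p))): β-rule — branch into ¬r, (p ∧ ((p → (p ∨ ¬q)) → p))  //  ¬¬r, ¬(p ∧ ((p → (p ∨ ¬q)) → p)).
      branch 1.1 (add ¬r, (p ∧ ((p → (p ∨ ¬q)) → p))):
        × closes — contains both r and ¬r.
      branch 1.2 (add ¬¬r, ¬(p ∧ ((p → (p ∨ ¬q)) → p))):
        ((q → q) → p): β-rule — branch into ¬(q → q)  //  p.
          branch 1.2.1 (add ¬(q → q)):
            ¬(q → q): α-rule — add q, ¬q.
            × closes — contains both q and ¬q.
          branch 1.2.2 (add p):
            (r ↔ p): β-rule — branch into r, p  //  ¬r, ¬p.
              branch 1.2.2.1 (add r, p):
                (¬r ↔ ¬q): β-rule — branch into ¬r, ¬q  //  ¬¬r, ¬¬q.
                  branch 1.2.2.1.1 (add ¬r, ¬q):
                    × closes — contains both r and ¬r.
                  branch 1.2.2.1.2 (add ¬¬r, ¬¬q):
                    ¬(p ∧ ((p → (p ∨ ¬q)) → p)): β-rule — branch into ¬p  //  ¬((p → (p ∨ ¬q)) → p).
                      branch 1.2.2.1.2.1 (add ¬p):
                        × closes — contains both p and ¬p.
                      branch 1.2.2.1.2.2 (add ¬((p → (p ∨ ¬q)) → p)):
                        ¬((p → (p ∨ ¬q)) → p): α-rule — add (p → (p ∨ ¬q)), ¬p.
                        × closes — contains both p and ¬p.
              branch 1.2.2.2 (add ¬r, ¬p):
                × closes — contains both r and ¬r.
  branch 2 (add ¬(r ↔ p), ¬(¬r ↔ ¬q)):
    ¬¬(¬r ↔ (p ∧ ((p → (p ∨ ¬q)) → p))): β-rule — branch into ¬r, (p ∧ ((p → (p ∨ ¬q)) → p))  //  ¬¬r, ¬(p ∧ ((p → (p ∨ ¬q)) → p)).
      branch 2.1 (add ¬r, (p ∧ ((p → (p ∨ ¬q)) → p))):
        × closes — contains both r and ¬r.
      branch 2.2 (add ¬¬r, ¬(p ∧ ((p → (p ∨ ¬q)) → p))):
        ((q → q) → p): β-rule — branch into ¬(q → q)  //  p.
          branch 2.2.1 (add ¬(q → q)):
            ¬(q → q): α-rule — add q, ¬q.
            × closes — contains both q and ¬q.
          branch 2.2.2 (add p):
            ¬(r ↔ p): β-rule — branch into r, ¬p  //  ¬r, p.
              branch 2.2.2.1 (add r, ¬p):
                × closes — contains both p and ¬p.
              branch 2.2.2.2 (add ¬r, p):
                × closes — contains both r and ¬r.
All 10 branches close.
Every branch closed, so the premises entail the conclusion.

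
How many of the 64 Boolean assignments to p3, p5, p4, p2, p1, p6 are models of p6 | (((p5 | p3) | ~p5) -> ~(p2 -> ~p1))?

40

Initial set: {(p6 | (((p5 | p3) | ~p5) -> ~(p2 -> ~p1)))}.
(p6 | (((p5 | p3) | ~p5) -> ~(p2 -> ~p1))): β-rule — branch into p6  //  (((p5 | p3) | ~p5) -> ~(p2 -> ~p1)).
  branch 1 (add p6):
    ○ open, literals {p6=true}.
  branch 2 (add (((p5 | p3) | ~p5) -> ~(p2 -> ~p1))):
    (((p5 | p3) | ~p5) -> ~(p2 -> ~p1)): β-rule — branch into ~((p5 | p3) | ~p5)  //  ~(p2 -> ~p1).
      branch 2.1 (add ~((p5 | p3) | ~p5)):
        ~((p5 | p3) | ~p5): α-rule — add ~(p5 | p3), ~~p5.
        ~(p5 | p3): α-rule — add ~p5, ~p3.
        × closes — contains both p5 and ~p5.
      branch 2.2 (add ~(p2 -> ~p1)):
        ~(p2 -> ~p1): α-rule — add p2, ~~p1.
        ○ open, literals {p1=true, p2=true}.
1 branch closed, 2 open.
Each open branch fixes some atoms; the unmentioned ones are free. Counting distinct full assignments: branch {p6=true} (p3, p5, p4, p2, p1) contributes 32 new; branch {p1=true, p2=true} (p3, p5, p4, p6) contributes 8 new. Total: 40.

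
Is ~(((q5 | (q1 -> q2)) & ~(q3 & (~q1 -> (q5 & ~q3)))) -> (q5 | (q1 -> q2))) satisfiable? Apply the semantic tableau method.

Unsatisfiable

Initial set: {~(((q5 | (q1 -> q2)) & ~(q3 & (~q1 -> (q5 & ~q3)))) -> (q5 | (q1 -> q2)))}.
~(((q5 | (q1 -> q2)) & ~(q3 & (~q1 -> (q5 & ~q3)))) -> (q5 | (q1 -> q2))): α-rule — add ((q5 | (q1 -> q2)) & ~(q3 & (~q1 -> (q5 & ~q3)))), ~(q5 | (q1 -> q2)).
((q5 | (q1 -> q2)) & ~(q3 & (~q1 -> (q5 & ~q3)))): α-rule — add (q5 | (q1 -> q2)), ~(q3 & (~q1 -> (q5 & ~q3))).
~(q5 | (q1 -> q2)): α-rule — add ~q5, ~(q1 -> q2).
~(q1 -> q2): α-rule — add q1, ~q2.
(q5 | (q1 -> q2)): β-rule — branch into q5  //  (q1 -> q2).
  branch 1 (add q5):
    × closes — contains both q5 and ~q5.
  branch 2 (add (q1 -> q2)):
    ~(q3 & (~q1 -> (q5 & ~q3))): β-rule — branch into ~q3  //  ~(~q1 -> (q5 & ~q3)).
      branch 2.1 (add ~q3):
        (q1 -> q2): β-rule — branch into ~q1  //  q2.
          branch 2.1.1 (add ~q1):
            × closes — contains both q1 and ~q1.
          branch 2.1.2 (add q2):
            × closes — contains both q2 and ~q2.
      branch 2.2 (add ~(~q1 -> (q5 & ~q3))):
        ~(~q1 -> (q5 & ~q3)): α-rule — add ~q1, ~(q5 & ~q3).
        × closes — contains both q1 and ~q1.
All 4 branches close.
Every branch closed; the formula is unsatisfiable.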